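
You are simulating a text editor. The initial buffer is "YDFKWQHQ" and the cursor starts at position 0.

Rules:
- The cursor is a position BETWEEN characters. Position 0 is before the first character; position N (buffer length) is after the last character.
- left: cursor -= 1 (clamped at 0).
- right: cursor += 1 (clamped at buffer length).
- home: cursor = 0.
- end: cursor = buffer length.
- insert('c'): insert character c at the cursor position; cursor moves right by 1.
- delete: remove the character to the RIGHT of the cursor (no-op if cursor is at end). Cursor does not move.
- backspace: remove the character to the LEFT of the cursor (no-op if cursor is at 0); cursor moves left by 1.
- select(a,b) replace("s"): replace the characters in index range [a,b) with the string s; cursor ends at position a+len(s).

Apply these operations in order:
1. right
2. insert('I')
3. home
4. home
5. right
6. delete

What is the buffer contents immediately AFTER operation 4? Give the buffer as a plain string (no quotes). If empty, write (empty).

Answer: YIDFKWQHQ

Derivation:
After op 1 (right): buf='YDFKWQHQ' cursor=1
After op 2 (insert('I')): buf='YIDFKWQHQ' cursor=2
After op 3 (home): buf='YIDFKWQHQ' cursor=0
After op 4 (home): buf='YIDFKWQHQ' cursor=0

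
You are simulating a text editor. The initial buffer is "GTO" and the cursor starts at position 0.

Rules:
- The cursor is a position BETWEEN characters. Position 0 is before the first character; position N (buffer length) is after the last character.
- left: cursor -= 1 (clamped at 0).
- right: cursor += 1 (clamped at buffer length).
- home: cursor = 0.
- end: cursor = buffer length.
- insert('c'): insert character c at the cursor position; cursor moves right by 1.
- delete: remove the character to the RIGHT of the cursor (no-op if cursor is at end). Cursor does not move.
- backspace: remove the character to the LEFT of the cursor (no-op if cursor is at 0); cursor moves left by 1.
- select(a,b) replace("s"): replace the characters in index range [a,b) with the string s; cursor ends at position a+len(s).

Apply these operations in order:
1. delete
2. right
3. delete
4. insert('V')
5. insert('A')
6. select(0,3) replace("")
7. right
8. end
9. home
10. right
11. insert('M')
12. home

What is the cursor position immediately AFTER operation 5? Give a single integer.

Answer: 3

Derivation:
After op 1 (delete): buf='TO' cursor=0
After op 2 (right): buf='TO' cursor=1
After op 3 (delete): buf='T' cursor=1
After op 4 (insert('V')): buf='TV' cursor=2
After op 5 (insert('A')): buf='TVA' cursor=3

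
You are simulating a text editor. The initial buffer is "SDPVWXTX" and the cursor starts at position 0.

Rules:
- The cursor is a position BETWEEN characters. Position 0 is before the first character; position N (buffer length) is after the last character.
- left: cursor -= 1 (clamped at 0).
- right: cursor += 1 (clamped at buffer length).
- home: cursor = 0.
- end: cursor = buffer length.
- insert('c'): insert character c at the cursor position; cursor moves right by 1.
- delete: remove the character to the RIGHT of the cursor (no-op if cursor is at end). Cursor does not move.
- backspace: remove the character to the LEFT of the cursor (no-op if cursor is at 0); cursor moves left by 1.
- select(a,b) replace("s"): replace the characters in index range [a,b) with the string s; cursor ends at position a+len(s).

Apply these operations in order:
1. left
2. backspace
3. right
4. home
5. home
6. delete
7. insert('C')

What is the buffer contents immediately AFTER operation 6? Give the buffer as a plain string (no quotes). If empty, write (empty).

Answer: DPVWXTX

Derivation:
After op 1 (left): buf='SDPVWXTX' cursor=0
After op 2 (backspace): buf='SDPVWXTX' cursor=0
After op 3 (right): buf='SDPVWXTX' cursor=1
After op 4 (home): buf='SDPVWXTX' cursor=0
After op 5 (home): buf='SDPVWXTX' cursor=0
After op 6 (delete): buf='DPVWXTX' cursor=0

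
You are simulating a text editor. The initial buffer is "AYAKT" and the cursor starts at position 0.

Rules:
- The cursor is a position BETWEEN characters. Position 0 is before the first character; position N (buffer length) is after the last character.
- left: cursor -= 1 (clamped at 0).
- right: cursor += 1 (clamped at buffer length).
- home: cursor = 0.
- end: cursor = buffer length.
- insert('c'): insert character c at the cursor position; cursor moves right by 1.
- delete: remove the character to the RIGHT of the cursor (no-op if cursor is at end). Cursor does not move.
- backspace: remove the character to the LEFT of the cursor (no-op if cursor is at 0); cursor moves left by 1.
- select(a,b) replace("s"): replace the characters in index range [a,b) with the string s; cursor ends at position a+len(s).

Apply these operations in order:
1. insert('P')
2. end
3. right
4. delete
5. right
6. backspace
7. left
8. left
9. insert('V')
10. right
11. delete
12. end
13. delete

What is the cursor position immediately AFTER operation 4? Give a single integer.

After op 1 (insert('P')): buf='PAYAKT' cursor=1
After op 2 (end): buf='PAYAKT' cursor=6
After op 3 (right): buf='PAYAKT' cursor=6
After op 4 (delete): buf='PAYAKT' cursor=6

Answer: 6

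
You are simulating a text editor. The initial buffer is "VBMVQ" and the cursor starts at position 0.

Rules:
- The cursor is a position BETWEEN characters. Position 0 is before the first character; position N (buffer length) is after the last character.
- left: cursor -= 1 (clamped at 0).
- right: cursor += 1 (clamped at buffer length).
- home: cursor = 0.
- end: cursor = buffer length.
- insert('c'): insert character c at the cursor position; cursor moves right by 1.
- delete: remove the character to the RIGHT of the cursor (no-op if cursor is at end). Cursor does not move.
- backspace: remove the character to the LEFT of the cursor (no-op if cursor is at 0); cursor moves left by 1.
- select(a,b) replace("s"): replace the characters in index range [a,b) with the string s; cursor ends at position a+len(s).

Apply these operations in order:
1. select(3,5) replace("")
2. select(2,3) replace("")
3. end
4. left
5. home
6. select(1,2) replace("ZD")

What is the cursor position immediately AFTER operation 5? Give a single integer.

Answer: 0

Derivation:
After op 1 (select(3,5) replace("")): buf='VBM' cursor=3
After op 2 (select(2,3) replace("")): buf='VB' cursor=2
After op 3 (end): buf='VB' cursor=2
After op 4 (left): buf='VB' cursor=1
After op 5 (home): buf='VB' cursor=0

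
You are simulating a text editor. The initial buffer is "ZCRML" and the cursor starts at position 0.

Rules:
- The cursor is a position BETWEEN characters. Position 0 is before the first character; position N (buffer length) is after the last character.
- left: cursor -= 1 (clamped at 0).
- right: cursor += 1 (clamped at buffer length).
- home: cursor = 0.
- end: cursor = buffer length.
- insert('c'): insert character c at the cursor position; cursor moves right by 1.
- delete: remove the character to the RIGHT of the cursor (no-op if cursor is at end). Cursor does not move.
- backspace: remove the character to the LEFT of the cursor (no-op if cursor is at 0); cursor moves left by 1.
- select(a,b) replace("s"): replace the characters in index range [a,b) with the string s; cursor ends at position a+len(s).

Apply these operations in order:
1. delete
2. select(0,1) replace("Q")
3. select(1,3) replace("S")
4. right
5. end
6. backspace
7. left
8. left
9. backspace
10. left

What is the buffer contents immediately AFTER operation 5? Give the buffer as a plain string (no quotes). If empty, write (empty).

Answer: QSL

Derivation:
After op 1 (delete): buf='CRML' cursor=0
After op 2 (select(0,1) replace("Q")): buf='QRML' cursor=1
After op 3 (select(1,3) replace("S")): buf='QSL' cursor=2
After op 4 (right): buf='QSL' cursor=3
After op 5 (end): buf='QSL' cursor=3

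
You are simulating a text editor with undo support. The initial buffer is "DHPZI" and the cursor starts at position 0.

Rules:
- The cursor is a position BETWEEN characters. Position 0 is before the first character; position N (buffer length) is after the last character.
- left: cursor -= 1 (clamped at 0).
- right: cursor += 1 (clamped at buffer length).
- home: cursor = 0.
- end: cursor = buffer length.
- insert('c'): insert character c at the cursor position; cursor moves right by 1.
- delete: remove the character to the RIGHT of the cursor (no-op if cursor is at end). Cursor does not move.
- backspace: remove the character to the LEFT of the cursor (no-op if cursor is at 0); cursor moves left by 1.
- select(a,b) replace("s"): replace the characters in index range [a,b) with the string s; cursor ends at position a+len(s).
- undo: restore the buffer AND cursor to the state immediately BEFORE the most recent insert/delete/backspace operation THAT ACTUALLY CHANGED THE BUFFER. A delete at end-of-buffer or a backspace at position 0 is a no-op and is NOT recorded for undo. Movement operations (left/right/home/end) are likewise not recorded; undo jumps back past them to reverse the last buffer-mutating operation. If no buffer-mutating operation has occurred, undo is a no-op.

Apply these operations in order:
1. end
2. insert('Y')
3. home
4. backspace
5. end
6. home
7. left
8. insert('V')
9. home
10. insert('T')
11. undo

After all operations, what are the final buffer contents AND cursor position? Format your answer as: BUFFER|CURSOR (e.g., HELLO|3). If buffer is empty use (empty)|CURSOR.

After op 1 (end): buf='DHPZI' cursor=5
After op 2 (insert('Y')): buf='DHPZIY' cursor=6
After op 3 (home): buf='DHPZIY' cursor=0
After op 4 (backspace): buf='DHPZIY' cursor=0
After op 5 (end): buf='DHPZIY' cursor=6
After op 6 (home): buf='DHPZIY' cursor=0
After op 7 (left): buf='DHPZIY' cursor=0
After op 8 (insert('V')): buf='VDHPZIY' cursor=1
After op 9 (home): buf='VDHPZIY' cursor=0
After op 10 (insert('T')): buf='TVDHPZIY' cursor=1
After op 11 (undo): buf='VDHPZIY' cursor=0

Answer: VDHPZIY|0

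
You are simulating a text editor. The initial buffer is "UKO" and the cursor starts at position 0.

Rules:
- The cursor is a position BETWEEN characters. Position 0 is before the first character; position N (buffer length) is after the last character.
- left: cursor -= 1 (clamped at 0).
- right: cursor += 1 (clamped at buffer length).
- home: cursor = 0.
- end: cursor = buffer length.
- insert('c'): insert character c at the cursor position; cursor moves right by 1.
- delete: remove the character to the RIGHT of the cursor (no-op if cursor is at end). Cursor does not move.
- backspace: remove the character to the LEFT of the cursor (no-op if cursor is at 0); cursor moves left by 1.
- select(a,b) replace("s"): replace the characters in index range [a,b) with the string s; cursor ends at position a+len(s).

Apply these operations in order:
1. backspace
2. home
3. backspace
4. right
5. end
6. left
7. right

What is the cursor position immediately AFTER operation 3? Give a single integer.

After op 1 (backspace): buf='UKO' cursor=0
After op 2 (home): buf='UKO' cursor=0
After op 3 (backspace): buf='UKO' cursor=0

Answer: 0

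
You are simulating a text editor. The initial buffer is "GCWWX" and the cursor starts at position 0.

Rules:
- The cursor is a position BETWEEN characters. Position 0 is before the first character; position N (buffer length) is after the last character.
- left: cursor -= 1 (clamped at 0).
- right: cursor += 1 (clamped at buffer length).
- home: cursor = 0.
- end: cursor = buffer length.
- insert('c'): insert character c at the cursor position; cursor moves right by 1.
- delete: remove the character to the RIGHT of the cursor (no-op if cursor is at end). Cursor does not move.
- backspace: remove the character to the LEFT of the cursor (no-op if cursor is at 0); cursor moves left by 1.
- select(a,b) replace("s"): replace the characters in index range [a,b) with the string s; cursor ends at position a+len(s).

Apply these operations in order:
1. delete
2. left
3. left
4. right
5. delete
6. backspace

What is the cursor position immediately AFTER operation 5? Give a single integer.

After op 1 (delete): buf='CWWX' cursor=0
After op 2 (left): buf='CWWX' cursor=0
After op 3 (left): buf='CWWX' cursor=0
After op 4 (right): buf='CWWX' cursor=1
After op 5 (delete): buf='CWX' cursor=1

Answer: 1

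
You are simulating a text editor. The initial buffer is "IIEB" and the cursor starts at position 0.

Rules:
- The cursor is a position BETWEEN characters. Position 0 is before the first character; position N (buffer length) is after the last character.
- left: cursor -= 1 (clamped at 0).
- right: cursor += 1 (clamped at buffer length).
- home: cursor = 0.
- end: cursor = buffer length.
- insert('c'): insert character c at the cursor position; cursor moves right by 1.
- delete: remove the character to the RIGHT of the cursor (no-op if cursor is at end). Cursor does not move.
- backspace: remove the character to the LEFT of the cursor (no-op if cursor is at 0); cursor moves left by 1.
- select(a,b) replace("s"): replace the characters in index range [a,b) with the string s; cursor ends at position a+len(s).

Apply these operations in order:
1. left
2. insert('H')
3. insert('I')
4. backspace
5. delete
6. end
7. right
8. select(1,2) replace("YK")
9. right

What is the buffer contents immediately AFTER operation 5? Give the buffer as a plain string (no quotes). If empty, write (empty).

Answer: HIEB

Derivation:
After op 1 (left): buf='IIEB' cursor=0
After op 2 (insert('H')): buf='HIIEB' cursor=1
After op 3 (insert('I')): buf='HIIIEB' cursor=2
After op 4 (backspace): buf='HIIEB' cursor=1
After op 5 (delete): buf='HIEB' cursor=1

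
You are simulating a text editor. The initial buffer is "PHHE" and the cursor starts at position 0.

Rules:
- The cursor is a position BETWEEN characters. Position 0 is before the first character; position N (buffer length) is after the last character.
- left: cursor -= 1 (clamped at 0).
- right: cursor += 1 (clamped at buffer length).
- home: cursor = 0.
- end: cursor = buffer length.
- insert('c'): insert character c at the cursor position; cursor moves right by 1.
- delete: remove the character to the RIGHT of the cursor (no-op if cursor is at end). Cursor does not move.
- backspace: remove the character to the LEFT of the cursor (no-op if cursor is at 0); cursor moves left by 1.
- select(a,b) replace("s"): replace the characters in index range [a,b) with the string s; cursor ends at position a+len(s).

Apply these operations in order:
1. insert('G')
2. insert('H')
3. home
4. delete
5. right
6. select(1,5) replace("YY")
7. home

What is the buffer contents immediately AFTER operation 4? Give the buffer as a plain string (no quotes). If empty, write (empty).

Answer: HPHHE

Derivation:
After op 1 (insert('G')): buf='GPHHE' cursor=1
After op 2 (insert('H')): buf='GHPHHE' cursor=2
After op 3 (home): buf='GHPHHE' cursor=0
After op 4 (delete): buf='HPHHE' cursor=0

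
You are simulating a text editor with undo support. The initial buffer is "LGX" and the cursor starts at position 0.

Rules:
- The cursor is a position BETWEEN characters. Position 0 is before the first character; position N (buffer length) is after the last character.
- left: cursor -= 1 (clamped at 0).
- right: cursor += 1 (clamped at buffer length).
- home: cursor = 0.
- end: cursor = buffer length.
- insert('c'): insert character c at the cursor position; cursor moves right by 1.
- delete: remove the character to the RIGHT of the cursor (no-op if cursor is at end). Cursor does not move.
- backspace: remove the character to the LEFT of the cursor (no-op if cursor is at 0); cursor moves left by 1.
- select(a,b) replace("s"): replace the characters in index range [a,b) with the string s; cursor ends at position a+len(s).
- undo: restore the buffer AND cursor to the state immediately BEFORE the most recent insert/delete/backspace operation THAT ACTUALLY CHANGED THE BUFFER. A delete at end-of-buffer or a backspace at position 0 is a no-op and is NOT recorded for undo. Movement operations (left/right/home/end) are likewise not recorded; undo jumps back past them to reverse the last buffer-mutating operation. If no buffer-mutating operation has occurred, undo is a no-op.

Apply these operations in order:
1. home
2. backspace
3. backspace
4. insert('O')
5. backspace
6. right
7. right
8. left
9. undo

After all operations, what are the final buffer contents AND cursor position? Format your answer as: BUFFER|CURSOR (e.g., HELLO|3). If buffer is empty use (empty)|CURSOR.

After op 1 (home): buf='LGX' cursor=0
After op 2 (backspace): buf='LGX' cursor=0
After op 3 (backspace): buf='LGX' cursor=0
After op 4 (insert('O')): buf='OLGX' cursor=1
After op 5 (backspace): buf='LGX' cursor=0
After op 6 (right): buf='LGX' cursor=1
After op 7 (right): buf='LGX' cursor=2
After op 8 (left): buf='LGX' cursor=1
After op 9 (undo): buf='OLGX' cursor=1

Answer: OLGX|1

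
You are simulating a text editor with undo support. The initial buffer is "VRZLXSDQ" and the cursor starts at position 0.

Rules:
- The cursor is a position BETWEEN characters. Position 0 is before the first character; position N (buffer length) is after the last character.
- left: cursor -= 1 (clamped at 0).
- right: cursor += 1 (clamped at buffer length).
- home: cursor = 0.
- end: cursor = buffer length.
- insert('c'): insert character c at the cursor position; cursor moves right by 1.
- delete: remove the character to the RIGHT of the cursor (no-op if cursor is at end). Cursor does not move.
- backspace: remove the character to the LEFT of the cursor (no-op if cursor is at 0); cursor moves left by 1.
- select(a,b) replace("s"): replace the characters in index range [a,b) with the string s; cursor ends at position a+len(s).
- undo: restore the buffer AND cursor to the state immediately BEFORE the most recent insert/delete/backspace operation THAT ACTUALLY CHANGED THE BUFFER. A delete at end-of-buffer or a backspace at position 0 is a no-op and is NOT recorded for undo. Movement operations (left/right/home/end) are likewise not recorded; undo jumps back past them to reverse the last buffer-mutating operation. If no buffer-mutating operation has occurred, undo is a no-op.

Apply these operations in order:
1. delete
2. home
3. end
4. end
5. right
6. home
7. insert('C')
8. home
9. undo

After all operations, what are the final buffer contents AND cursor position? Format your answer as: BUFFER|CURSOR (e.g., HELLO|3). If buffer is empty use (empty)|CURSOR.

After op 1 (delete): buf='RZLXSDQ' cursor=0
After op 2 (home): buf='RZLXSDQ' cursor=0
After op 3 (end): buf='RZLXSDQ' cursor=7
After op 4 (end): buf='RZLXSDQ' cursor=7
After op 5 (right): buf='RZLXSDQ' cursor=7
After op 6 (home): buf='RZLXSDQ' cursor=0
After op 7 (insert('C')): buf='CRZLXSDQ' cursor=1
After op 8 (home): buf='CRZLXSDQ' cursor=0
After op 9 (undo): buf='RZLXSDQ' cursor=0

Answer: RZLXSDQ|0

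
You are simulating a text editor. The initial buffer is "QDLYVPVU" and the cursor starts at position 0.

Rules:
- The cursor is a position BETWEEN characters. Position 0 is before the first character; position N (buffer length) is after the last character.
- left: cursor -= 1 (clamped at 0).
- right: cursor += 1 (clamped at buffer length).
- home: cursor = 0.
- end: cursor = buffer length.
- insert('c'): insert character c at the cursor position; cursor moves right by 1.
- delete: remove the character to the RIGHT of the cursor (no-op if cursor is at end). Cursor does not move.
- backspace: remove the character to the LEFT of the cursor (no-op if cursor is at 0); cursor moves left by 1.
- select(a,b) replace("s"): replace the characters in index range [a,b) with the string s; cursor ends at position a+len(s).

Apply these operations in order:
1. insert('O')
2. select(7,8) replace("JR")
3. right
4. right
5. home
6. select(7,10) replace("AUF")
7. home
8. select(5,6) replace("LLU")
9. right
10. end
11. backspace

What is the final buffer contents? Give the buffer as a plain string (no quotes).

After op 1 (insert('O')): buf='OQDLYVPVU' cursor=1
After op 2 (select(7,8) replace("JR")): buf='OQDLYVPJRU' cursor=9
After op 3 (right): buf='OQDLYVPJRU' cursor=10
After op 4 (right): buf='OQDLYVPJRU' cursor=10
After op 5 (home): buf='OQDLYVPJRU' cursor=0
After op 6 (select(7,10) replace("AUF")): buf='OQDLYVPAUF' cursor=10
After op 7 (home): buf='OQDLYVPAUF' cursor=0
After op 8 (select(5,6) replace("LLU")): buf='OQDLYLLUPAUF' cursor=8
After op 9 (right): buf='OQDLYLLUPAUF' cursor=9
After op 10 (end): buf='OQDLYLLUPAUF' cursor=12
After op 11 (backspace): buf='OQDLYLLUPAU' cursor=11

Answer: OQDLYLLUPAU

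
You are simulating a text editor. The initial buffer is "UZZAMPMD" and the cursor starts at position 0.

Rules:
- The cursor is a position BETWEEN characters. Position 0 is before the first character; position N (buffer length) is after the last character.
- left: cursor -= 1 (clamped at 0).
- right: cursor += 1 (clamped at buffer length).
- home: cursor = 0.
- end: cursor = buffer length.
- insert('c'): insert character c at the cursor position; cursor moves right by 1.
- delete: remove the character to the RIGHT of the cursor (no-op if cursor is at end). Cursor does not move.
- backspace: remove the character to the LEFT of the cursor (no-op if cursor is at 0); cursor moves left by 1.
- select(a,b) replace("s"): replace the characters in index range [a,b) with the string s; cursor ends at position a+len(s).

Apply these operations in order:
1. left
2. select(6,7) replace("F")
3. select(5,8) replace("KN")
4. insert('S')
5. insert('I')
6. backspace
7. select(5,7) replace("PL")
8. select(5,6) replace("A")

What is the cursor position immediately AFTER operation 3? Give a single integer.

After op 1 (left): buf='UZZAMPMD' cursor=0
After op 2 (select(6,7) replace("F")): buf='UZZAMPFD' cursor=7
After op 3 (select(5,8) replace("KN")): buf='UZZAMKN' cursor=7

Answer: 7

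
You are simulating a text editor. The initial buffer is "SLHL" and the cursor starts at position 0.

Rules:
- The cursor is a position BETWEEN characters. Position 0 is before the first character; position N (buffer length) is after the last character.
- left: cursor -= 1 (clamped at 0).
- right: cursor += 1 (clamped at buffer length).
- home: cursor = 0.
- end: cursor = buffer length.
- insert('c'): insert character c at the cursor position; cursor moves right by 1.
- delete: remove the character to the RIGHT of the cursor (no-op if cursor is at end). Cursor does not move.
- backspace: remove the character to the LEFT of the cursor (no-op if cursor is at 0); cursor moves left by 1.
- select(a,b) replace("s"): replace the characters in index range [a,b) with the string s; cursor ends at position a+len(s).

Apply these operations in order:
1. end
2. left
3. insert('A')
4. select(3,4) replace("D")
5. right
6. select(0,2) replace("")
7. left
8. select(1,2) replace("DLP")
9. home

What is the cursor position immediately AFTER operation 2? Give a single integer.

After op 1 (end): buf='SLHL' cursor=4
After op 2 (left): buf='SLHL' cursor=3

Answer: 3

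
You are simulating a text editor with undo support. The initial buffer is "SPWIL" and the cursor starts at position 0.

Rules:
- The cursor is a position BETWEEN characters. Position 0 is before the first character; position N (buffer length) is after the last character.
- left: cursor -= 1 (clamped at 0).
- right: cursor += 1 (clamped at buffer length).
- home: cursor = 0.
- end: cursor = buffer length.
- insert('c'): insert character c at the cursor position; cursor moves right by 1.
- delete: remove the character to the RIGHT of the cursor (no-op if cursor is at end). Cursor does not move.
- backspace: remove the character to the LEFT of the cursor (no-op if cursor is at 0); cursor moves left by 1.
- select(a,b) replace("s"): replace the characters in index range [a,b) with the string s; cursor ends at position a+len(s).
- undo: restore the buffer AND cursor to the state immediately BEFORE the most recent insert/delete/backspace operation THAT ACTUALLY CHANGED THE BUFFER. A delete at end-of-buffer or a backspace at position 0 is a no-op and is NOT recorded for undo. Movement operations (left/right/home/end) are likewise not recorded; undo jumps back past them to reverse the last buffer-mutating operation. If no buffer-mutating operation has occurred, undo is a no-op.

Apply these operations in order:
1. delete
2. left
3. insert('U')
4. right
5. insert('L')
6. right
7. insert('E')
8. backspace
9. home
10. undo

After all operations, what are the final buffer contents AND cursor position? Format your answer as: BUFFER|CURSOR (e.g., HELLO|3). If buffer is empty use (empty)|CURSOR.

After op 1 (delete): buf='PWIL' cursor=0
After op 2 (left): buf='PWIL' cursor=0
After op 3 (insert('U')): buf='UPWIL' cursor=1
After op 4 (right): buf='UPWIL' cursor=2
After op 5 (insert('L')): buf='UPLWIL' cursor=3
After op 6 (right): buf='UPLWIL' cursor=4
After op 7 (insert('E')): buf='UPLWEIL' cursor=5
After op 8 (backspace): buf='UPLWIL' cursor=4
After op 9 (home): buf='UPLWIL' cursor=0
After op 10 (undo): buf='UPLWEIL' cursor=5

Answer: UPLWEIL|5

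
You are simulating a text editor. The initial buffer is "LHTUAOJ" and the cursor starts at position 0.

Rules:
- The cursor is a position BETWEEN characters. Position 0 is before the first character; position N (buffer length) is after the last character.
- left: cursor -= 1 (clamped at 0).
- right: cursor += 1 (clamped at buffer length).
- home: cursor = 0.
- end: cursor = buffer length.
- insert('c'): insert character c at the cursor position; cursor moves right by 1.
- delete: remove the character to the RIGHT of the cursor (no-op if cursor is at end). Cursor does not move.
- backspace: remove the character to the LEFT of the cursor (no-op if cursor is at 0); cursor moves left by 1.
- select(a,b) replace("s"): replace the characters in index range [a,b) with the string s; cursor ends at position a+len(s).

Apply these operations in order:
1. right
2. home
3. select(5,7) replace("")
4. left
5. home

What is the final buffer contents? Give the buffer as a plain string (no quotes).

Answer: LHTUA

Derivation:
After op 1 (right): buf='LHTUAOJ' cursor=1
After op 2 (home): buf='LHTUAOJ' cursor=0
After op 3 (select(5,7) replace("")): buf='LHTUA' cursor=5
After op 4 (left): buf='LHTUA' cursor=4
After op 5 (home): buf='LHTUA' cursor=0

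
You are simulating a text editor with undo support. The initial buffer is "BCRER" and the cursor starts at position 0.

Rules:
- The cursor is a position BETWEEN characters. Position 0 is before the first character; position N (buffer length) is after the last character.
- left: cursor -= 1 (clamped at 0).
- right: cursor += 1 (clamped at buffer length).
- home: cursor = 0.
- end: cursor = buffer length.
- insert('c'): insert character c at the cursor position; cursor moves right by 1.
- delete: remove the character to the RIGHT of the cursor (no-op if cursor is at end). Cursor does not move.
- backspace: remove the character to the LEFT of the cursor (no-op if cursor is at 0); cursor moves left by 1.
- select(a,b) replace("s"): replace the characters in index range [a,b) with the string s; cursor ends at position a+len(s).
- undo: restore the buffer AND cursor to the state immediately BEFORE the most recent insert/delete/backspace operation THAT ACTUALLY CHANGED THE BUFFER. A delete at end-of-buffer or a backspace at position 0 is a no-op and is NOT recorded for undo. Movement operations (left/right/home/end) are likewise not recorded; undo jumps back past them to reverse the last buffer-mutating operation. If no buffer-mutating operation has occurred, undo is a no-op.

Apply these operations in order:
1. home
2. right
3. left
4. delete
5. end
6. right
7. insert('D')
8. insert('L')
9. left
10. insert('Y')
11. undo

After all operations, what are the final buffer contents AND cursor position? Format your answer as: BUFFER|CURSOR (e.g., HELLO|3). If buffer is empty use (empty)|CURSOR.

Answer: CRERDL|5

Derivation:
After op 1 (home): buf='BCRER' cursor=0
After op 2 (right): buf='BCRER' cursor=1
After op 3 (left): buf='BCRER' cursor=0
After op 4 (delete): buf='CRER' cursor=0
After op 5 (end): buf='CRER' cursor=4
After op 6 (right): buf='CRER' cursor=4
After op 7 (insert('D')): buf='CRERD' cursor=5
After op 8 (insert('L')): buf='CRERDL' cursor=6
After op 9 (left): buf='CRERDL' cursor=5
After op 10 (insert('Y')): buf='CRERDYL' cursor=6
After op 11 (undo): buf='CRERDL' cursor=5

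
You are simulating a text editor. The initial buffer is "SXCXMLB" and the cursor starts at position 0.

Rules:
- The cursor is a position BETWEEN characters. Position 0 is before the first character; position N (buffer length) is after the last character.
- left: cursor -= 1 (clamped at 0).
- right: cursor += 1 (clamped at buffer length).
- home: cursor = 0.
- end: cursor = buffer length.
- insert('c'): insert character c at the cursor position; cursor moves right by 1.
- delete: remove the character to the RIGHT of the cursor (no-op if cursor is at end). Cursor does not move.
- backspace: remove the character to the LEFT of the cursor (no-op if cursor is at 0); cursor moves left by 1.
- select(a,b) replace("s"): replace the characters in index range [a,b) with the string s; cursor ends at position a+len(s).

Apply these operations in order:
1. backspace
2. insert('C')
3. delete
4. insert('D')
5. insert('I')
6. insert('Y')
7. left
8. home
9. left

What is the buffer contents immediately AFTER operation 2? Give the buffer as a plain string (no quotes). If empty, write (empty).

After op 1 (backspace): buf='SXCXMLB' cursor=0
After op 2 (insert('C')): buf='CSXCXMLB' cursor=1

Answer: CSXCXMLB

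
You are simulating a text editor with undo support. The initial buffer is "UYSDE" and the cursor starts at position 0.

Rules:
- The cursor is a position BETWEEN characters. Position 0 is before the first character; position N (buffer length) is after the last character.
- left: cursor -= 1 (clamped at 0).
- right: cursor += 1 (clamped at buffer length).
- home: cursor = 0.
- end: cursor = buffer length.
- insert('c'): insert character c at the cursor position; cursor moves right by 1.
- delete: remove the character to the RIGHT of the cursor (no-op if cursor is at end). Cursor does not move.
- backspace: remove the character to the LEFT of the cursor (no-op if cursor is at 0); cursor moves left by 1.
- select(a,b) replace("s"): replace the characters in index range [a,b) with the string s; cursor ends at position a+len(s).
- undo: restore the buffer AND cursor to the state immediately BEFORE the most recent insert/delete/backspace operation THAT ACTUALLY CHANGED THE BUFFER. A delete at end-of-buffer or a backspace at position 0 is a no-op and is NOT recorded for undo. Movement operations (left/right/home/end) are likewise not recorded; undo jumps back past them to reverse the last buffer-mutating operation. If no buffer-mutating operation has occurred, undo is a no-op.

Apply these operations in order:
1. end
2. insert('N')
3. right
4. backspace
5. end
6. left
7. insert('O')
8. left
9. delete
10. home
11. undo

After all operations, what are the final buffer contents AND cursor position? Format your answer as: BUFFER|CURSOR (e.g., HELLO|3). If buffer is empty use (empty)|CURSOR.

Answer: UYSDOE|4

Derivation:
After op 1 (end): buf='UYSDE' cursor=5
After op 2 (insert('N')): buf='UYSDEN' cursor=6
After op 3 (right): buf='UYSDEN' cursor=6
After op 4 (backspace): buf='UYSDE' cursor=5
After op 5 (end): buf='UYSDE' cursor=5
After op 6 (left): buf='UYSDE' cursor=4
After op 7 (insert('O')): buf='UYSDOE' cursor=5
After op 8 (left): buf='UYSDOE' cursor=4
After op 9 (delete): buf='UYSDE' cursor=4
After op 10 (home): buf='UYSDE' cursor=0
After op 11 (undo): buf='UYSDOE' cursor=4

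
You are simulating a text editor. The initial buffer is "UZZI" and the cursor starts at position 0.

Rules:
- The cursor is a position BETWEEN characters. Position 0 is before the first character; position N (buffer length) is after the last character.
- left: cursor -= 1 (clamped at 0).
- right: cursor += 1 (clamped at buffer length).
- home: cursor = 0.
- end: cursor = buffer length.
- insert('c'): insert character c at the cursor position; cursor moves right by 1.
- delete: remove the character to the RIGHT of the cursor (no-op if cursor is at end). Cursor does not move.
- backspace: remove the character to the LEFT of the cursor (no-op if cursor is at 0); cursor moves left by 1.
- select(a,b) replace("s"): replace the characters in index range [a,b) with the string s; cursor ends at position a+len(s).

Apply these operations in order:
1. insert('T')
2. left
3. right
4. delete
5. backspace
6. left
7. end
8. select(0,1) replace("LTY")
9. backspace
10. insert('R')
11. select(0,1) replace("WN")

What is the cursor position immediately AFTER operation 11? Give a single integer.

After op 1 (insert('T')): buf='TUZZI' cursor=1
After op 2 (left): buf='TUZZI' cursor=0
After op 3 (right): buf='TUZZI' cursor=1
After op 4 (delete): buf='TZZI' cursor=1
After op 5 (backspace): buf='ZZI' cursor=0
After op 6 (left): buf='ZZI' cursor=0
After op 7 (end): buf='ZZI' cursor=3
After op 8 (select(0,1) replace("LTY")): buf='LTYZI' cursor=3
After op 9 (backspace): buf='LTZI' cursor=2
After op 10 (insert('R')): buf='LTRZI' cursor=3
After op 11 (select(0,1) replace("WN")): buf='WNTRZI' cursor=2

Answer: 2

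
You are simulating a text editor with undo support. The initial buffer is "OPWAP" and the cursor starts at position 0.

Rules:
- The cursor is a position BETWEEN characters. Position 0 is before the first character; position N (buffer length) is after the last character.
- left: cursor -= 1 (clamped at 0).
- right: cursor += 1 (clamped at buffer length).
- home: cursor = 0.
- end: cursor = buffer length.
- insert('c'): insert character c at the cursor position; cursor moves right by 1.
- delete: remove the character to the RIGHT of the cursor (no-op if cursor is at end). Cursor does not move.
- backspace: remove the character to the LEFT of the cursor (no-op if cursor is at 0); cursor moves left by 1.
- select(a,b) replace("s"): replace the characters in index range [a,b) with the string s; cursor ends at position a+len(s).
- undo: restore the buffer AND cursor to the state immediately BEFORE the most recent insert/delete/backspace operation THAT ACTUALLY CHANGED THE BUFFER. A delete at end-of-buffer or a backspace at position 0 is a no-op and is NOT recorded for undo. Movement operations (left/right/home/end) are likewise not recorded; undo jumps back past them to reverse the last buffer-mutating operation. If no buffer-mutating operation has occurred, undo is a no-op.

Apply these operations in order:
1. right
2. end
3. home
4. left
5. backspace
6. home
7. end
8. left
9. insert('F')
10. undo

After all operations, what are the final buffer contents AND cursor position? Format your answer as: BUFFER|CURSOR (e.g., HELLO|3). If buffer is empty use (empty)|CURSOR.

Answer: OPWAP|4

Derivation:
After op 1 (right): buf='OPWAP' cursor=1
After op 2 (end): buf='OPWAP' cursor=5
After op 3 (home): buf='OPWAP' cursor=0
After op 4 (left): buf='OPWAP' cursor=0
After op 5 (backspace): buf='OPWAP' cursor=0
After op 6 (home): buf='OPWAP' cursor=0
After op 7 (end): buf='OPWAP' cursor=5
After op 8 (left): buf='OPWAP' cursor=4
After op 9 (insert('F')): buf='OPWAFP' cursor=5
After op 10 (undo): buf='OPWAP' cursor=4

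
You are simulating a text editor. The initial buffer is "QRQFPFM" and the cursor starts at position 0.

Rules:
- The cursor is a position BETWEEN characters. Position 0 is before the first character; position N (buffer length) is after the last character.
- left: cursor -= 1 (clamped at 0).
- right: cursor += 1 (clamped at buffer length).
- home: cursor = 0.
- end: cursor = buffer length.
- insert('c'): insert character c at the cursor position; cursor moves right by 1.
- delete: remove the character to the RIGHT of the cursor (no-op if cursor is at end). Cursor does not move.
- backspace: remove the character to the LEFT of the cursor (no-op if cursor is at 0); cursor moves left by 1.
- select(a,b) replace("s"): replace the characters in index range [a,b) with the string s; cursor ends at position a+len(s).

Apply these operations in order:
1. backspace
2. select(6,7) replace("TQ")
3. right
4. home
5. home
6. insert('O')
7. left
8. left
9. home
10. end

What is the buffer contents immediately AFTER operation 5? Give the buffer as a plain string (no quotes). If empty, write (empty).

Answer: QRQFPFTQ

Derivation:
After op 1 (backspace): buf='QRQFPFM' cursor=0
After op 2 (select(6,7) replace("TQ")): buf='QRQFPFTQ' cursor=8
After op 3 (right): buf='QRQFPFTQ' cursor=8
After op 4 (home): buf='QRQFPFTQ' cursor=0
After op 5 (home): buf='QRQFPFTQ' cursor=0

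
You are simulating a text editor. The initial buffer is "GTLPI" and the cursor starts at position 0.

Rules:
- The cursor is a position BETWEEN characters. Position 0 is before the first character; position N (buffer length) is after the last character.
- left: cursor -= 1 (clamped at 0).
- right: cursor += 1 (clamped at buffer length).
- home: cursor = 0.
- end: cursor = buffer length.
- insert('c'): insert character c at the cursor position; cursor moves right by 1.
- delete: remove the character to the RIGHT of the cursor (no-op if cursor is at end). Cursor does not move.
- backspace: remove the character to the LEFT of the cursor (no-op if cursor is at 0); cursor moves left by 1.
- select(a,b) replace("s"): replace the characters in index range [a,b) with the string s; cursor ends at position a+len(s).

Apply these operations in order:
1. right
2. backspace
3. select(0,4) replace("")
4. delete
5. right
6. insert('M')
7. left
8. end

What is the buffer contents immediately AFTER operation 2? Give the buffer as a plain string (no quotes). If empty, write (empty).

After op 1 (right): buf='GTLPI' cursor=1
After op 2 (backspace): buf='TLPI' cursor=0

Answer: TLPI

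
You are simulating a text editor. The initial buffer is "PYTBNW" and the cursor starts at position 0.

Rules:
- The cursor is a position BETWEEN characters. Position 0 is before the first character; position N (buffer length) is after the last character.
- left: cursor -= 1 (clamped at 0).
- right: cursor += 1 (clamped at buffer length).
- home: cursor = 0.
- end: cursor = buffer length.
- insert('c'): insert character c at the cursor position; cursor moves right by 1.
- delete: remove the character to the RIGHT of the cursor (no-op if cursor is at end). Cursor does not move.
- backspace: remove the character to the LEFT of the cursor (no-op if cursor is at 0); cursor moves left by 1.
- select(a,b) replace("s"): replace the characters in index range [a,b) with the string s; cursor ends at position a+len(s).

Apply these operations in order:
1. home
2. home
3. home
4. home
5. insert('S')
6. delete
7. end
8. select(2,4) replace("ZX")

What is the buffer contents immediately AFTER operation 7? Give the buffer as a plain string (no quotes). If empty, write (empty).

Answer: SYTBNW

Derivation:
After op 1 (home): buf='PYTBNW' cursor=0
After op 2 (home): buf='PYTBNW' cursor=0
After op 3 (home): buf='PYTBNW' cursor=0
After op 4 (home): buf='PYTBNW' cursor=0
After op 5 (insert('S')): buf='SPYTBNW' cursor=1
After op 6 (delete): buf='SYTBNW' cursor=1
After op 7 (end): buf='SYTBNW' cursor=6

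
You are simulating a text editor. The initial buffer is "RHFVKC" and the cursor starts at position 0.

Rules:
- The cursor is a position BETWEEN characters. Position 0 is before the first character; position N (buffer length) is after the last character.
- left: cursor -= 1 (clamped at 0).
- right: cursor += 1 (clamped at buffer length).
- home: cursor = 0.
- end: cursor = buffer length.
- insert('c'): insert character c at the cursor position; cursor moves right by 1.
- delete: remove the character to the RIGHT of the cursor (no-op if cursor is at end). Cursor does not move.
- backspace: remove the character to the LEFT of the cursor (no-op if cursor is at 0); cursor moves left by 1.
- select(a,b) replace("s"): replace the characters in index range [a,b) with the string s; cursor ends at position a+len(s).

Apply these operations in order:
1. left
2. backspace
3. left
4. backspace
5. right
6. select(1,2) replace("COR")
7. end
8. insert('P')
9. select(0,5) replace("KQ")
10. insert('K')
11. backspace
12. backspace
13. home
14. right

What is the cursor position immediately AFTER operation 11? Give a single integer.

Answer: 2

Derivation:
After op 1 (left): buf='RHFVKC' cursor=0
After op 2 (backspace): buf='RHFVKC' cursor=0
After op 3 (left): buf='RHFVKC' cursor=0
After op 4 (backspace): buf='RHFVKC' cursor=0
After op 5 (right): buf='RHFVKC' cursor=1
After op 6 (select(1,2) replace("COR")): buf='RCORFVKC' cursor=4
After op 7 (end): buf='RCORFVKC' cursor=8
After op 8 (insert('P')): buf='RCORFVKCP' cursor=9
After op 9 (select(0,5) replace("KQ")): buf='KQVKCP' cursor=2
After op 10 (insert('K')): buf='KQKVKCP' cursor=3
After op 11 (backspace): buf='KQVKCP' cursor=2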